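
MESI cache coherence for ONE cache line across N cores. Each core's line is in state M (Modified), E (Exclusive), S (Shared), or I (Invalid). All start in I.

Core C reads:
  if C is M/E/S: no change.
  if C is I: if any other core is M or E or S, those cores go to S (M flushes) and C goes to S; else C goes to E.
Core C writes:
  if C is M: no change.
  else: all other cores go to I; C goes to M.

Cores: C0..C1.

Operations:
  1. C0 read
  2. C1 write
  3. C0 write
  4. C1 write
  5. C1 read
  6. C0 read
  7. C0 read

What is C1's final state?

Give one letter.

Answer: S

Derivation:
Op 1: C0 read [C0 read from I: no other sharers -> C0=E (exclusive)] -> [E,I]
Op 2: C1 write [C1 write: invalidate ['C0=E'] -> C1=M] -> [I,M]
Op 3: C0 write [C0 write: invalidate ['C1=M'] -> C0=M] -> [M,I]
Op 4: C1 write [C1 write: invalidate ['C0=M'] -> C1=M] -> [I,M]
Op 5: C1 read [C1 read: already in M, no change] -> [I,M]
Op 6: C0 read [C0 read from I: others=['C1=M'] -> C0=S, others downsized to S] -> [S,S]
Op 7: C0 read [C0 read: already in S, no change] -> [S,S]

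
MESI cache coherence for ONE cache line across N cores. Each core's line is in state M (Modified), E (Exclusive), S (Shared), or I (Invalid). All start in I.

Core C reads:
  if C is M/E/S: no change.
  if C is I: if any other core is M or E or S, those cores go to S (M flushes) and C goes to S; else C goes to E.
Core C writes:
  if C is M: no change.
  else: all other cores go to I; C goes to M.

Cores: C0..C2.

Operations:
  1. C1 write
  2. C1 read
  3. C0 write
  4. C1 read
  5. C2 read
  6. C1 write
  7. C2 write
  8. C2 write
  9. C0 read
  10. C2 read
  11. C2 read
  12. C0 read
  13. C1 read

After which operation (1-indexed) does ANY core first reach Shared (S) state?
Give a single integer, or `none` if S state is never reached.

Answer: 4

Derivation:
Op 1: C1 write [C1 write: invalidate none -> C1=M] -> [I,M,I]
Op 2: C1 read [C1 read: already in M, no change] -> [I,M,I]
Op 3: C0 write [C0 write: invalidate ['C1=M'] -> C0=M] -> [M,I,I]
Op 4: C1 read [C1 read from I: others=['C0=M'] -> C1=S, others downsized to S] -> [S,S,I]
  -> First S state at op 4; remaining ops need not be traced.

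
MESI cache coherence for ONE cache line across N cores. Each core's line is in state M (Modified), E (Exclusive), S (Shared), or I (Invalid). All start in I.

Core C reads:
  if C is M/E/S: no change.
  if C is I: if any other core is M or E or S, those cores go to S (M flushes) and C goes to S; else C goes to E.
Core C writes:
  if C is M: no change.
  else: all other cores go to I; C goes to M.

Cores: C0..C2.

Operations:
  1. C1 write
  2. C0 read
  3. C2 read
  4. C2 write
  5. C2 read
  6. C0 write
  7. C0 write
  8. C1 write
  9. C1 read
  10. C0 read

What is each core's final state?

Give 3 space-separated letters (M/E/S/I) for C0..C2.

Answer: S S I

Derivation:
Op 1: C1 write [C1 write: invalidate none -> C1=M] -> [I,M,I]
Op 2: C0 read [C0 read from I: others=['C1=M'] -> C0=S, others downsized to S] -> [S,S,I]
Op 3: C2 read [C2 read from I: others=['C0=S', 'C1=S'] -> C2=S, others downsized to S] -> [S,S,S]
Op 4: C2 write [C2 write: invalidate ['C0=S', 'C1=S'] -> C2=M] -> [I,I,M]
Op 5: C2 read [C2 read: already in M, no change] -> [I,I,M]
Op 6: C0 write [C0 write: invalidate ['C2=M'] -> C0=M] -> [M,I,I]
Op 7: C0 write [C0 write: already M (modified), no change] -> [M,I,I]
Op 8: C1 write [C1 write: invalidate ['C0=M'] -> C1=M] -> [I,M,I]
Op 9: C1 read [C1 read: already in M, no change] -> [I,M,I]
Op 10: C0 read [C0 read from I: others=['C1=M'] -> C0=S, others downsized to S] -> [S,S,I]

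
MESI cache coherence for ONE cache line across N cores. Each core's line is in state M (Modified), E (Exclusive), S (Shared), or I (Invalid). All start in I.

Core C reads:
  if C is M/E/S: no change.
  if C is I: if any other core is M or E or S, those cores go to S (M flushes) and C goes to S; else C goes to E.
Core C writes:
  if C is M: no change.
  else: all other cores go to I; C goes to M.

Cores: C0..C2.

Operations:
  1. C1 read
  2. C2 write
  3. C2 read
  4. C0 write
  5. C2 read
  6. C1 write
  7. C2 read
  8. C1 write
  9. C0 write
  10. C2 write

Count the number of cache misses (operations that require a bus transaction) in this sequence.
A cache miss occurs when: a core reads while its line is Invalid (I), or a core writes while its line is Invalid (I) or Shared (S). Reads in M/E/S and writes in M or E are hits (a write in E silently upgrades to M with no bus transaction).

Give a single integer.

Answer: 9

Derivation:
Op 1: C1 read [C1 read from I: no other sharers -> C1=E (exclusive)] -> [I,E,I] [MISS #1: read from I]
Op 2: C2 write [C2 write: invalidate ['C1=E'] -> C2=M] -> [I,I,M] [MISS #2: write from I]
Op 3: C2 read [C2 read: already in M, no change] -> [I,I,M] [hit: read from M]
Op 4: C0 write [C0 write: invalidate ['C2=M'] -> C0=M] -> [M,I,I] [MISS #3: write from I]
Op 5: C2 read [C2 read from I: others=['C0=M'] -> C2=S, others downsized to S] -> [S,I,S] [MISS #4: read from I]
Op 6: C1 write [C1 write: invalidate ['C0=S', 'C2=S'] -> C1=M] -> [I,M,I] [MISS #5: write from I]
Op 7: C2 read [C2 read from I: others=['C1=M'] -> C2=S, others downsized to S] -> [I,S,S] [MISS #6: read from I]
Op 8: C1 write [C1 write: invalidate ['C2=S'] -> C1=M] -> [I,M,I] [MISS #7: write from S]
Op 9: C0 write [C0 write: invalidate ['C1=M'] -> C0=M] -> [M,I,I] [MISS #8: write from I]
Op 10: C2 write [C2 write: invalidate ['C0=M'] -> C2=M] -> [I,I,M] [MISS #9: write from I]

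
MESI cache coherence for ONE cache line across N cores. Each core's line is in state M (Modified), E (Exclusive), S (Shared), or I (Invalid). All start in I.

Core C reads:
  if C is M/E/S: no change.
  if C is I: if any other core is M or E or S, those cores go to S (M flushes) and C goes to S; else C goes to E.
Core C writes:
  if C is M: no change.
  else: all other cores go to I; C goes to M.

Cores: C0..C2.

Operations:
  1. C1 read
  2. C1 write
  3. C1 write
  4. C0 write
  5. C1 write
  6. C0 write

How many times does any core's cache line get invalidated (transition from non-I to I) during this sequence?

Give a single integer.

Op 1: C1 read [C1 read from I: no other sharers -> C1=E (exclusive)] -> [I,E,I] (invalidations this op: 0; running total: 0)
Op 2: C1 write [C1 write: invalidate none -> C1=M] -> [I,M,I] (invalidations this op: 0; running total: 0)
Op 3: C1 write [C1 write: already M (modified), no change] -> [I,M,I] (invalidations this op: 0; running total: 0)
Op 4: C0 write [C0 write: invalidate ['C1=M'] -> C0=M] -> [M,I,I] (invalidations this op: 1; running total: 1)
Op 5: C1 write [C1 write: invalidate ['C0=M'] -> C1=M] -> [I,M,I] (invalidations this op: 1; running total: 2)
Op 6: C0 write [C0 write: invalidate ['C1=M'] -> C0=M] -> [M,I,I] (invalidations this op: 1; running total: 3)

Answer: 3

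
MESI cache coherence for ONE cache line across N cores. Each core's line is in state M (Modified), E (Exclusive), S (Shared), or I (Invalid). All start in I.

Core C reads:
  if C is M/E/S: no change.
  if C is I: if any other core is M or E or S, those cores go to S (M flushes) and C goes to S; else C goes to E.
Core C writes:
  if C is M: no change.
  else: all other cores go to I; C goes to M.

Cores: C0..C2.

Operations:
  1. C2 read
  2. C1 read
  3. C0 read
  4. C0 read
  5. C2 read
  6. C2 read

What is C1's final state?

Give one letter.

Op 1: C2 read [C2 read from I: no other sharers -> C2=E (exclusive)] -> [I,I,E]
Op 2: C1 read [C1 read from I: others=['C2=E'] -> C1=S, others downsized to S] -> [I,S,S]
Op 3: C0 read [C0 read from I: others=['C1=S', 'C2=S'] -> C0=S, others downsized to S] -> [S,S,S]
Op 4: C0 read [C0 read: already in S, no change] -> [S,S,S]
Op 5: C2 read [C2 read: already in S, no change] -> [S,S,S]
Op 6: C2 read [C2 read: already in S, no change] -> [S,S,S]

Answer: S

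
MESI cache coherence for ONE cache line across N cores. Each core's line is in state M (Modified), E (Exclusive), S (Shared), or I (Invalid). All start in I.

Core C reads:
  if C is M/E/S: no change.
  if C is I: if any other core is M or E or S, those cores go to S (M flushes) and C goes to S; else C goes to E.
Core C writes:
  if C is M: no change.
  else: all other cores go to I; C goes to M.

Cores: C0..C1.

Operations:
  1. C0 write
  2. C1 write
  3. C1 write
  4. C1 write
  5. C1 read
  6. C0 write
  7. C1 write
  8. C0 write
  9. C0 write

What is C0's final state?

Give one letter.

Op 1: C0 write [C0 write: invalidate none -> C0=M] -> [M,I]
Op 2: C1 write [C1 write: invalidate ['C0=M'] -> C1=M] -> [I,M]
Op 3: C1 write [C1 write: already M (modified), no change] -> [I,M]
Op 4: C1 write [C1 write: already M (modified), no change] -> [I,M]
Op 5: C1 read [C1 read: already in M, no change] -> [I,M]
Op 6: C0 write [C0 write: invalidate ['C1=M'] -> C0=M] -> [M,I]
Op 7: C1 write [C1 write: invalidate ['C0=M'] -> C1=M] -> [I,M]
Op 8: C0 write [C0 write: invalidate ['C1=M'] -> C0=M] -> [M,I]
Op 9: C0 write [C0 write: already M (modified), no change] -> [M,I]

Answer: M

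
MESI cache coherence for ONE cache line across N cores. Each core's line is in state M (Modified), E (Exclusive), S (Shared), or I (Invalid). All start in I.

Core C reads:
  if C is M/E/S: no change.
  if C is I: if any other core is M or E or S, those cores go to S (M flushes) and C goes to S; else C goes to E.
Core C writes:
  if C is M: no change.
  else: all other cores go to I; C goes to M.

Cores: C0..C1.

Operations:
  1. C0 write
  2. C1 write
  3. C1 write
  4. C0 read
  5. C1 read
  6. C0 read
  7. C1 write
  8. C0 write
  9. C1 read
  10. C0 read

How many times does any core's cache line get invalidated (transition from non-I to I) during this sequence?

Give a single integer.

Op 1: C0 write [C0 write: invalidate none -> C0=M] -> [M,I] (invalidations this op: 0; running total: 0)
Op 2: C1 write [C1 write: invalidate ['C0=M'] -> C1=M] -> [I,M] (invalidations this op: 1; running total: 1)
Op 3: C1 write [C1 write: already M (modified), no change] -> [I,M] (invalidations this op: 0; running total: 1)
Op 4: C0 read [C0 read from I: others=['C1=M'] -> C0=S, others downsized to S] -> [S,S] (invalidations this op: 0; running total: 1)
Op 5: C1 read [C1 read: already in S, no change] -> [S,S] (invalidations this op: 0; running total: 1)
Op 6: C0 read [C0 read: already in S, no change] -> [S,S] (invalidations this op: 0; running total: 1)
Op 7: C1 write [C1 write: invalidate ['C0=S'] -> C1=M] -> [I,M] (invalidations this op: 1; running total: 2)
Op 8: C0 write [C0 write: invalidate ['C1=M'] -> C0=M] -> [M,I] (invalidations this op: 1; running total: 3)
Op 9: C1 read [C1 read from I: others=['C0=M'] -> C1=S, others downsized to S] -> [S,S] (invalidations this op: 0; running total: 3)
Op 10: C0 read [C0 read: already in S, no change] -> [S,S] (invalidations this op: 0; running total: 3)

Answer: 3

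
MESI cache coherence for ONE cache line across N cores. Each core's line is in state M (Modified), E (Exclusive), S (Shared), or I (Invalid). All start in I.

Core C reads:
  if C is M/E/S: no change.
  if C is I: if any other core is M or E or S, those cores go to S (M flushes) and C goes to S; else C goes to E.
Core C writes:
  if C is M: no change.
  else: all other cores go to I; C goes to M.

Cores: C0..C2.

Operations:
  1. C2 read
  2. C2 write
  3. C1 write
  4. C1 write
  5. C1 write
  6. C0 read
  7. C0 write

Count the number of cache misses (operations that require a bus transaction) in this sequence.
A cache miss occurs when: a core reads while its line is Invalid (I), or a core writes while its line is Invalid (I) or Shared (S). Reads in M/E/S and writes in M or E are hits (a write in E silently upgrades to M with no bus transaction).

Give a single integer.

Answer: 4

Derivation:
Op 1: C2 read [C2 read from I: no other sharers -> C2=E (exclusive)] -> [I,I,E] [MISS #1: read from I]
Op 2: C2 write [C2 write: invalidate none -> C2=M] -> [I,I,M] [hit: write from E is a silent E->M upgrade, no bus transaction]
Op 3: C1 write [C1 write: invalidate ['C2=M'] -> C1=M] -> [I,M,I] [MISS #2: write from I]
Op 4: C1 write [C1 write: already M (modified), no change] -> [I,M,I] [hit: write from M]
Op 5: C1 write [C1 write: already M (modified), no change] -> [I,M,I] [hit: write from M]
Op 6: C0 read [C0 read from I: others=['C1=M'] -> C0=S, others downsized to S] -> [S,S,I] [MISS #3: read from I]
Op 7: C0 write [C0 write: invalidate ['C1=S'] -> C0=M] -> [M,I,I] [MISS #4: write from S]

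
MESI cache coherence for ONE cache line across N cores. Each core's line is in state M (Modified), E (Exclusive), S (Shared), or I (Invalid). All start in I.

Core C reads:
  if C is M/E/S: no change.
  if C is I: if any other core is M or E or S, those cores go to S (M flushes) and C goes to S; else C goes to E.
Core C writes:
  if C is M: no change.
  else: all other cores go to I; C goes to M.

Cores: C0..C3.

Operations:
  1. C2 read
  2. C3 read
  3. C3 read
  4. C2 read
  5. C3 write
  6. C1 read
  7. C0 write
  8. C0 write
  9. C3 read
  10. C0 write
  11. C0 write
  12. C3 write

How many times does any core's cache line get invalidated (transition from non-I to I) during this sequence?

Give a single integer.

Answer: 5

Derivation:
Op 1: C2 read [C2 read from I: no other sharers -> C2=E (exclusive)] -> [I,I,E,I] (invalidations this op: 0; running total: 0)
Op 2: C3 read [C3 read from I: others=['C2=E'] -> C3=S, others downsized to S] -> [I,I,S,S] (invalidations this op: 0; running total: 0)
Op 3: C3 read [C3 read: already in S, no change] -> [I,I,S,S] (invalidations this op: 0; running total: 0)
Op 4: C2 read [C2 read: already in S, no change] -> [I,I,S,S] (invalidations this op: 0; running total: 0)
Op 5: C3 write [C3 write: invalidate ['C2=S'] -> C3=M] -> [I,I,I,M] (invalidations this op: 1; running total: 1)
Op 6: C1 read [C1 read from I: others=['C3=M'] -> C1=S, others downsized to S] -> [I,S,I,S] (invalidations this op: 0; running total: 1)
Op 7: C0 write [C0 write: invalidate ['C1=S', 'C3=S'] -> C0=M] -> [M,I,I,I] (invalidations this op: 2; running total: 3)
Op 8: C0 write [C0 write: already M (modified), no change] -> [M,I,I,I] (invalidations this op: 0; running total: 3)
Op 9: C3 read [C3 read from I: others=['C0=M'] -> C3=S, others downsized to S] -> [S,I,I,S] (invalidations this op: 0; running total: 3)
Op 10: C0 write [C0 write: invalidate ['C3=S'] -> C0=M] -> [M,I,I,I] (invalidations this op: 1; running total: 4)
Op 11: C0 write [C0 write: already M (modified), no change] -> [M,I,I,I] (invalidations this op: 0; running total: 4)
Op 12: C3 write [C3 write: invalidate ['C0=M'] -> C3=M] -> [I,I,I,M] (invalidations this op: 1; running total: 5)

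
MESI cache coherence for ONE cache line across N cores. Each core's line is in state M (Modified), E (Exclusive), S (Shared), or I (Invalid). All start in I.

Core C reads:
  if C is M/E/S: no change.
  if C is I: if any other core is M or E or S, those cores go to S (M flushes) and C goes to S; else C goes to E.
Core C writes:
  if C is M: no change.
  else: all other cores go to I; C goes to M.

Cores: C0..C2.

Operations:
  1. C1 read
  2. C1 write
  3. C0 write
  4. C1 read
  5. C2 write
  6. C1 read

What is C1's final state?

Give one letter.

Answer: S

Derivation:
Op 1: C1 read [C1 read from I: no other sharers -> C1=E (exclusive)] -> [I,E,I]
Op 2: C1 write [C1 write: invalidate none -> C1=M] -> [I,M,I]
Op 3: C0 write [C0 write: invalidate ['C1=M'] -> C0=M] -> [M,I,I]
Op 4: C1 read [C1 read from I: others=['C0=M'] -> C1=S, others downsized to S] -> [S,S,I]
Op 5: C2 write [C2 write: invalidate ['C0=S', 'C1=S'] -> C2=M] -> [I,I,M]
Op 6: C1 read [C1 read from I: others=['C2=M'] -> C1=S, others downsized to S] -> [I,S,S]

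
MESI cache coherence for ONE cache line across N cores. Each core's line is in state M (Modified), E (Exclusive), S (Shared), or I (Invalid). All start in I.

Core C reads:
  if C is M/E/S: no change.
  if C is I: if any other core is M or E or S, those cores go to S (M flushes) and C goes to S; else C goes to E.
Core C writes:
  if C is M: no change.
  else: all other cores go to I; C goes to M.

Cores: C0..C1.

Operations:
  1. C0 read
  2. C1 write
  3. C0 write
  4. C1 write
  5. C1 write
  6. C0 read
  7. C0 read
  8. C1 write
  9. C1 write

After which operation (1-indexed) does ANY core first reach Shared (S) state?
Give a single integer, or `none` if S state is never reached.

Answer: 6

Derivation:
Op 1: C0 read [C0 read from I: no other sharers -> C0=E (exclusive)] -> [E,I]
Op 2: C1 write [C1 write: invalidate ['C0=E'] -> C1=M] -> [I,M]
Op 3: C0 write [C0 write: invalidate ['C1=M'] -> C0=M] -> [M,I]
Op 4: C1 write [C1 write: invalidate ['C0=M'] -> C1=M] -> [I,M]
Op 5: C1 write [C1 write: already M (modified), no change] -> [I,M]
Op 6: C0 read [C0 read from I: others=['C1=M'] -> C0=S, others downsized to S] -> [S,S]
  -> First S state at op 6; remaining ops need not be traced.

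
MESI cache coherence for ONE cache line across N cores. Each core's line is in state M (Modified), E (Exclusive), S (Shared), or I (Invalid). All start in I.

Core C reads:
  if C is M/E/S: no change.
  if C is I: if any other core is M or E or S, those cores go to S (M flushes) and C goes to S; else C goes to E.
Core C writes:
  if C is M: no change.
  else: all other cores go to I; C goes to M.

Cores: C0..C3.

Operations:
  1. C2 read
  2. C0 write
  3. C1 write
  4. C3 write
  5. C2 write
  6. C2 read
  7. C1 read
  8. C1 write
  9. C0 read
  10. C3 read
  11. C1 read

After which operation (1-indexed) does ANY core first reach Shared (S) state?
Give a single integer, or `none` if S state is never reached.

Op 1: C2 read [C2 read from I: no other sharers -> C2=E (exclusive)] -> [I,I,E,I]
Op 2: C0 write [C0 write: invalidate ['C2=E'] -> C0=M] -> [M,I,I,I]
Op 3: C1 write [C1 write: invalidate ['C0=M'] -> C1=M] -> [I,M,I,I]
Op 4: C3 write [C3 write: invalidate ['C1=M'] -> C3=M] -> [I,I,I,M]
Op 5: C2 write [C2 write: invalidate ['C3=M'] -> C2=M] -> [I,I,M,I]
Op 6: C2 read [C2 read: already in M, no change] -> [I,I,M,I]
Op 7: C1 read [C1 read from I: others=['C2=M'] -> C1=S, others downsized to S] -> [I,S,S,I]
  -> First S state at op 7; remaining ops need not be traced.

Answer: 7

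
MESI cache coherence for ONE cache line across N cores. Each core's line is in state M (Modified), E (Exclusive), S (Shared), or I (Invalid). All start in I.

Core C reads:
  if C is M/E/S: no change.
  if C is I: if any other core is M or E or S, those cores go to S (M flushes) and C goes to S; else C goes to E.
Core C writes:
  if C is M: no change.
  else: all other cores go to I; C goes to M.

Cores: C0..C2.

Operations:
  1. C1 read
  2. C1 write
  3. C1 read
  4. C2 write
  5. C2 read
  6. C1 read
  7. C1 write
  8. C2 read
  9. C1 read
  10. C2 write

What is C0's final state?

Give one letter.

Answer: I

Derivation:
Op 1: C1 read [C1 read from I: no other sharers -> C1=E (exclusive)] -> [I,E,I]
Op 2: C1 write [C1 write: invalidate none -> C1=M] -> [I,M,I]
Op 3: C1 read [C1 read: already in M, no change] -> [I,M,I]
Op 4: C2 write [C2 write: invalidate ['C1=M'] -> C2=M] -> [I,I,M]
Op 5: C2 read [C2 read: already in M, no change] -> [I,I,M]
Op 6: C1 read [C1 read from I: others=['C2=M'] -> C1=S, others downsized to S] -> [I,S,S]
Op 7: C1 write [C1 write: invalidate ['C2=S'] -> C1=M] -> [I,M,I]
Op 8: C2 read [C2 read from I: others=['C1=M'] -> C2=S, others downsized to S] -> [I,S,S]
Op 9: C1 read [C1 read: already in S, no change] -> [I,S,S]
Op 10: C2 write [C2 write: invalidate ['C1=S'] -> C2=M] -> [I,I,M]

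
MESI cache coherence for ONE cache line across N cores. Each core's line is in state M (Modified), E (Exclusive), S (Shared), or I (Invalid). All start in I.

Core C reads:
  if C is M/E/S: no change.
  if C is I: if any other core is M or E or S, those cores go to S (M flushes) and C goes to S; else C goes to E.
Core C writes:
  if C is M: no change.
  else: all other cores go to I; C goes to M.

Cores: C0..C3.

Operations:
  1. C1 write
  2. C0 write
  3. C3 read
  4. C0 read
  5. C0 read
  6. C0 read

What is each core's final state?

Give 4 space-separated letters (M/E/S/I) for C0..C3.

Answer: S I I S

Derivation:
Op 1: C1 write [C1 write: invalidate none -> C1=M] -> [I,M,I,I]
Op 2: C0 write [C0 write: invalidate ['C1=M'] -> C0=M] -> [M,I,I,I]
Op 3: C3 read [C3 read from I: others=['C0=M'] -> C3=S, others downsized to S] -> [S,I,I,S]
Op 4: C0 read [C0 read: already in S, no change] -> [S,I,I,S]
Op 5: C0 read [C0 read: already in S, no change] -> [S,I,I,S]
Op 6: C0 read [C0 read: already in S, no change] -> [S,I,I,S]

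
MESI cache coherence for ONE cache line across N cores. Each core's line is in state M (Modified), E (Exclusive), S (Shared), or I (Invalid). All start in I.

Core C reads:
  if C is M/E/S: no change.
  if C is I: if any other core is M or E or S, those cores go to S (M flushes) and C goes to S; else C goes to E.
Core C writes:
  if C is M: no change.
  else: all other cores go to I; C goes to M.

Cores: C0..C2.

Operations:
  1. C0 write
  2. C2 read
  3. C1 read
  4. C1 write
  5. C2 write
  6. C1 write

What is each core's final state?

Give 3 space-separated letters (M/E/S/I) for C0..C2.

Op 1: C0 write [C0 write: invalidate none -> C0=M] -> [M,I,I]
Op 2: C2 read [C2 read from I: others=['C0=M'] -> C2=S, others downsized to S] -> [S,I,S]
Op 3: C1 read [C1 read from I: others=['C0=S', 'C2=S'] -> C1=S, others downsized to S] -> [S,S,S]
Op 4: C1 write [C1 write: invalidate ['C0=S', 'C2=S'] -> C1=M] -> [I,M,I]
Op 5: C2 write [C2 write: invalidate ['C1=M'] -> C2=M] -> [I,I,M]
Op 6: C1 write [C1 write: invalidate ['C2=M'] -> C1=M] -> [I,M,I]

Answer: I M I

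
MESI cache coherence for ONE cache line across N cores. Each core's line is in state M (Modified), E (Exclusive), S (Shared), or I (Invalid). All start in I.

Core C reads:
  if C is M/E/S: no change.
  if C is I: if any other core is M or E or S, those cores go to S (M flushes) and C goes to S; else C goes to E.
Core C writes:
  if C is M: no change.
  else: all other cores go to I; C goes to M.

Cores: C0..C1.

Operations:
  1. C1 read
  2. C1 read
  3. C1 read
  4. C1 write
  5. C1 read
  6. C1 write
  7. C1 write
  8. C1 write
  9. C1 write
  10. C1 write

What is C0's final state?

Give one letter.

Answer: I

Derivation:
Op 1: C1 read [C1 read from I: no other sharers -> C1=E (exclusive)] -> [I,E]
Op 2: C1 read [C1 read: already in E, no change] -> [I,E]
Op 3: C1 read [C1 read: already in E, no change] -> [I,E]
Op 4: C1 write [C1 write: invalidate none -> C1=M] -> [I,M]
Op 5: C1 read [C1 read: already in M, no change] -> [I,M]
Op 6: C1 write [C1 write: already M (modified), no change] -> [I,M]
Op 7: C1 write [C1 write: already M (modified), no change] -> [I,M]
Op 8: C1 write [C1 write: already M (modified), no change] -> [I,M]
Op 9: C1 write [C1 write: already M (modified), no change] -> [I,M]
Op 10: C1 write [C1 write: already M (modified), no change] -> [I,M]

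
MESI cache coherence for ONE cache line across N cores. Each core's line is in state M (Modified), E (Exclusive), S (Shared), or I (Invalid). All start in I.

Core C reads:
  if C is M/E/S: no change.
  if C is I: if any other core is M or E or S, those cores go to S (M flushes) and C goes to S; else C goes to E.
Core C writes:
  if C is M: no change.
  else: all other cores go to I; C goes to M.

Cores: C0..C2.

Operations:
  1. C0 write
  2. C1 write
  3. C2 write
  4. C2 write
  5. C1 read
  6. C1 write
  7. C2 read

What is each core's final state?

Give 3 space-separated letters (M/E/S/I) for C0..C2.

Answer: I S S

Derivation:
Op 1: C0 write [C0 write: invalidate none -> C0=M] -> [M,I,I]
Op 2: C1 write [C1 write: invalidate ['C0=M'] -> C1=M] -> [I,M,I]
Op 3: C2 write [C2 write: invalidate ['C1=M'] -> C2=M] -> [I,I,M]
Op 4: C2 write [C2 write: already M (modified), no change] -> [I,I,M]
Op 5: C1 read [C1 read from I: others=['C2=M'] -> C1=S, others downsized to S] -> [I,S,S]
Op 6: C1 write [C1 write: invalidate ['C2=S'] -> C1=M] -> [I,M,I]
Op 7: C2 read [C2 read from I: others=['C1=M'] -> C2=S, others downsized to S] -> [I,S,S]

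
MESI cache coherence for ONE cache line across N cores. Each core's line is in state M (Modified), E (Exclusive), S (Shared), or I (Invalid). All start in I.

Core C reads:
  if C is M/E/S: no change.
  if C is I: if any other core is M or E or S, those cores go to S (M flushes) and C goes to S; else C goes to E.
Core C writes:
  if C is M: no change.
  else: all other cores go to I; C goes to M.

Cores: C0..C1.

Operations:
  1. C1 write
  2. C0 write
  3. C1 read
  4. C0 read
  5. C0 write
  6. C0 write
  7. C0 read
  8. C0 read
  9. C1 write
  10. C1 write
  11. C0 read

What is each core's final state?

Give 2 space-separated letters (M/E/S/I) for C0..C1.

Op 1: C1 write [C1 write: invalidate none -> C1=M] -> [I,M]
Op 2: C0 write [C0 write: invalidate ['C1=M'] -> C0=M] -> [M,I]
Op 3: C1 read [C1 read from I: others=['C0=M'] -> C1=S, others downsized to S] -> [S,S]
Op 4: C0 read [C0 read: already in S, no change] -> [S,S]
Op 5: C0 write [C0 write: invalidate ['C1=S'] -> C0=M] -> [M,I]
Op 6: C0 write [C0 write: already M (modified), no change] -> [M,I]
Op 7: C0 read [C0 read: already in M, no change] -> [M,I]
Op 8: C0 read [C0 read: already in M, no change] -> [M,I]
Op 9: C1 write [C1 write: invalidate ['C0=M'] -> C1=M] -> [I,M]
Op 10: C1 write [C1 write: already M (modified), no change] -> [I,M]
Op 11: C0 read [C0 read from I: others=['C1=M'] -> C0=S, others downsized to S] -> [S,S]

Answer: S S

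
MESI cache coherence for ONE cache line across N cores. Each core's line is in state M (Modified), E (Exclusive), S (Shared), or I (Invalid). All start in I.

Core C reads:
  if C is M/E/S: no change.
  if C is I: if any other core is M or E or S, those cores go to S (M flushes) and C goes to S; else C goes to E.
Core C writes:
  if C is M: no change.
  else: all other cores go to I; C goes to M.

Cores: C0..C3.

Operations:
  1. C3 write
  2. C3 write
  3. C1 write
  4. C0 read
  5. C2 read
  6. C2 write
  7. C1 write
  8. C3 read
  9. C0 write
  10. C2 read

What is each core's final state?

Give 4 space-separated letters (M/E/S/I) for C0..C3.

Answer: S I S I

Derivation:
Op 1: C3 write [C3 write: invalidate none -> C3=M] -> [I,I,I,M]
Op 2: C3 write [C3 write: already M (modified), no change] -> [I,I,I,M]
Op 3: C1 write [C1 write: invalidate ['C3=M'] -> C1=M] -> [I,M,I,I]
Op 4: C0 read [C0 read from I: others=['C1=M'] -> C0=S, others downsized to S] -> [S,S,I,I]
Op 5: C2 read [C2 read from I: others=['C0=S', 'C1=S'] -> C2=S, others downsized to S] -> [S,S,S,I]
Op 6: C2 write [C2 write: invalidate ['C0=S', 'C1=S'] -> C2=M] -> [I,I,M,I]
Op 7: C1 write [C1 write: invalidate ['C2=M'] -> C1=M] -> [I,M,I,I]
Op 8: C3 read [C3 read from I: others=['C1=M'] -> C3=S, others downsized to S] -> [I,S,I,S]
Op 9: C0 write [C0 write: invalidate ['C1=S', 'C3=S'] -> C0=M] -> [M,I,I,I]
Op 10: C2 read [C2 read from I: others=['C0=M'] -> C2=S, others downsized to S] -> [S,I,S,I]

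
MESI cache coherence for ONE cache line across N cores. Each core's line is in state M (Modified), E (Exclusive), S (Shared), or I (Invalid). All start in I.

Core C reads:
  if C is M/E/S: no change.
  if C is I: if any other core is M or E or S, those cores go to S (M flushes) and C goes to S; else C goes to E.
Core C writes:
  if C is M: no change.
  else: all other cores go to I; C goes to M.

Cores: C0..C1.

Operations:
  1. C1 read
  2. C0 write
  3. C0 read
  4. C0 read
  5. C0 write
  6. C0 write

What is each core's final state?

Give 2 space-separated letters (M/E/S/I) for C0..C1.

Answer: M I

Derivation:
Op 1: C1 read [C1 read from I: no other sharers -> C1=E (exclusive)] -> [I,E]
Op 2: C0 write [C0 write: invalidate ['C1=E'] -> C0=M] -> [M,I]
Op 3: C0 read [C0 read: already in M, no change] -> [M,I]
Op 4: C0 read [C0 read: already in M, no change] -> [M,I]
Op 5: C0 write [C0 write: already M (modified), no change] -> [M,I]
Op 6: C0 write [C0 write: already M (modified), no change] -> [M,I]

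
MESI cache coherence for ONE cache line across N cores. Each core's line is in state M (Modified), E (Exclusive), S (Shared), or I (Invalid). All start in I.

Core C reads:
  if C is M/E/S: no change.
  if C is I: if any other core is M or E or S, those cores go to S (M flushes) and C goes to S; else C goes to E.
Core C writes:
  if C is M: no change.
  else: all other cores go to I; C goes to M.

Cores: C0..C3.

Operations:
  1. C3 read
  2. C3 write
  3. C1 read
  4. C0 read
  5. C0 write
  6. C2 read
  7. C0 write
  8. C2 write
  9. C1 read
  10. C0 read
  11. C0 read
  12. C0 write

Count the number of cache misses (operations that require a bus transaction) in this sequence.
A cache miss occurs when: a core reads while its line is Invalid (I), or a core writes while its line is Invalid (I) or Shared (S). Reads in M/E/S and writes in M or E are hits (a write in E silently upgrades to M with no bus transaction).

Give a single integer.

Answer: 10

Derivation:
Op 1: C3 read [C3 read from I: no other sharers -> C3=E (exclusive)] -> [I,I,I,E] [MISS #1: read from I]
Op 2: C3 write [C3 write: invalidate none -> C3=M] -> [I,I,I,M] [hit: write from E is a silent E->M upgrade, no bus transaction]
Op 3: C1 read [C1 read from I: others=['C3=M'] -> C1=S, others downsized to S] -> [I,S,I,S] [MISS #2: read from I]
Op 4: C0 read [C0 read from I: others=['C1=S', 'C3=S'] -> C0=S, others downsized to S] -> [S,S,I,S] [MISS #3: read from I]
Op 5: C0 write [C0 write: invalidate ['C1=S', 'C3=S'] -> C0=M] -> [M,I,I,I] [MISS #4: write from S]
Op 6: C2 read [C2 read from I: others=['C0=M'] -> C2=S, others downsized to S] -> [S,I,S,I] [MISS #5: read from I]
Op 7: C0 write [C0 write: invalidate ['C2=S'] -> C0=M] -> [M,I,I,I] [MISS #6: write from S]
Op 8: C2 write [C2 write: invalidate ['C0=M'] -> C2=M] -> [I,I,M,I] [MISS #7: write from I]
Op 9: C1 read [C1 read from I: others=['C2=M'] -> C1=S, others downsized to S] -> [I,S,S,I] [MISS #8: read from I]
Op 10: C0 read [C0 read from I: others=['C1=S', 'C2=S'] -> C0=S, others downsized to S] -> [S,S,S,I] [MISS #9: read from I]
Op 11: C0 read [C0 read: already in S, no change] -> [S,S,S,I] [hit: read from S]
Op 12: C0 write [C0 write: invalidate ['C1=S', 'C2=S'] -> C0=M] -> [M,I,I,I] [MISS #10: write from S]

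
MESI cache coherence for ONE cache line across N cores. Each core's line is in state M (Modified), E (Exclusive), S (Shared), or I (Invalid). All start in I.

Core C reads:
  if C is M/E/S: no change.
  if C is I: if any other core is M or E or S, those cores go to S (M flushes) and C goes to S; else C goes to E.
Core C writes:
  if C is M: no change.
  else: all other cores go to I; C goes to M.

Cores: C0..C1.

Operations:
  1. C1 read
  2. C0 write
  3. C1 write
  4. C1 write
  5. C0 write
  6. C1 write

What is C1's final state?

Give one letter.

Op 1: C1 read [C1 read from I: no other sharers -> C1=E (exclusive)] -> [I,E]
Op 2: C0 write [C0 write: invalidate ['C1=E'] -> C0=M] -> [M,I]
Op 3: C1 write [C1 write: invalidate ['C0=M'] -> C1=M] -> [I,M]
Op 4: C1 write [C1 write: already M (modified), no change] -> [I,M]
Op 5: C0 write [C0 write: invalidate ['C1=M'] -> C0=M] -> [M,I]
Op 6: C1 write [C1 write: invalidate ['C0=M'] -> C1=M] -> [I,M]

Answer: M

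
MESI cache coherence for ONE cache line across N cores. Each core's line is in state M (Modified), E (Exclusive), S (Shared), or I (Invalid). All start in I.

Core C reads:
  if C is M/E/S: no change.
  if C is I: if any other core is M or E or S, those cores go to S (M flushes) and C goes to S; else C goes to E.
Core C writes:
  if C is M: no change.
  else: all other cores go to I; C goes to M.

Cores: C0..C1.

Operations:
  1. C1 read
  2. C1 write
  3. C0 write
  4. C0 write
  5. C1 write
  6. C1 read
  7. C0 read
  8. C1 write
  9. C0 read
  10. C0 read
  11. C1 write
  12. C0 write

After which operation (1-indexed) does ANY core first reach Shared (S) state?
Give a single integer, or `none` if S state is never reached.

Op 1: C1 read [C1 read from I: no other sharers -> C1=E (exclusive)] -> [I,E]
Op 2: C1 write [C1 write: invalidate none -> C1=M] -> [I,M]
Op 3: C0 write [C0 write: invalidate ['C1=M'] -> C0=M] -> [M,I]
Op 4: C0 write [C0 write: already M (modified), no change] -> [M,I]
Op 5: C1 write [C1 write: invalidate ['C0=M'] -> C1=M] -> [I,M]
Op 6: C1 read [C1 read: already in M, no change] -> [I,M]
Op 7: C0 read [C0 read from I: others=['C1=M'] -> C0=S, others downsized to S] -> [S,S]
  -> First S state at op 7; remaining ops need not be traced.

Answer: 7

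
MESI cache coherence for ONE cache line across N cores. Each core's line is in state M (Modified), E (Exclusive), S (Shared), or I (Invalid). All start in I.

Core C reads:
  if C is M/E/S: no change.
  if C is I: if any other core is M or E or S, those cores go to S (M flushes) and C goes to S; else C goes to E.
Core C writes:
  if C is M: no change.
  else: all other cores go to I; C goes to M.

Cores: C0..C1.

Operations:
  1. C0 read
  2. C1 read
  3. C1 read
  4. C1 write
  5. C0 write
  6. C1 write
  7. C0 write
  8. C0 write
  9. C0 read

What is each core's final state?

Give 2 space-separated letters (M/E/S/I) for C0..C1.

Answer: M I

Derivation:
Op 1: C0 read [C0 read from I: no other sharers -> C0=E (exclusive)] -> [E,I]
Op 2: C1 read [C1 read from I: others=['C0=E'] -> C1=S, others downsized to S] -> [S,S]
Op 3: C1 read [C1 read: already in S, no change] -> [S,S]
Op 4: C1 write [C1 write: invalidate ['C0=S'] -> C1=M] -> [I,M]
Op 5: C0 write [C0 write: invalidate ['C1=M'] -> C0=M] -> [M,I]
Op 6: C1 write [C1 write: invalidate ['C0=M'] -> C1=M] -> [I,M]
Op 7: C0 write [C0 write: invalidate ['C1=M'] -> C0=M] -> [M,I]
Op 8: C0 write [C0 write: already M (modified), no change] -> [M,I]
Op 9: C0 read [C0 read: already in M, no change] -> [M,I]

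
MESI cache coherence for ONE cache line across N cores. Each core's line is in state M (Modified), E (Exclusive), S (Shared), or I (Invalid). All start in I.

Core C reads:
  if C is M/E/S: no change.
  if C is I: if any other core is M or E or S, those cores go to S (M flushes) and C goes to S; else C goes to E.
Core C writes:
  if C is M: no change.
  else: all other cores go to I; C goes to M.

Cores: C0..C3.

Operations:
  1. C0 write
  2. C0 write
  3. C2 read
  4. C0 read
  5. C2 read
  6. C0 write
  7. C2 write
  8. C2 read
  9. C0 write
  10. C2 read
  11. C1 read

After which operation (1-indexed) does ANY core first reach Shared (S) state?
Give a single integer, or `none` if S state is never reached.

Op 1: C0 write [C0 write: invalidate none -> C0=M] -> [M,I,I,I]
Op 2: C0 write [C0 write: already M (modified), no change] -> [M,I,I,I]
Op 3: C2 read [C2 read from I: others=['C0=M'] -> C2=S, others downsized to S] -> [S,I,S,I]
  -> First S state at op 3; remaining ops need not be traced.

Answer: 3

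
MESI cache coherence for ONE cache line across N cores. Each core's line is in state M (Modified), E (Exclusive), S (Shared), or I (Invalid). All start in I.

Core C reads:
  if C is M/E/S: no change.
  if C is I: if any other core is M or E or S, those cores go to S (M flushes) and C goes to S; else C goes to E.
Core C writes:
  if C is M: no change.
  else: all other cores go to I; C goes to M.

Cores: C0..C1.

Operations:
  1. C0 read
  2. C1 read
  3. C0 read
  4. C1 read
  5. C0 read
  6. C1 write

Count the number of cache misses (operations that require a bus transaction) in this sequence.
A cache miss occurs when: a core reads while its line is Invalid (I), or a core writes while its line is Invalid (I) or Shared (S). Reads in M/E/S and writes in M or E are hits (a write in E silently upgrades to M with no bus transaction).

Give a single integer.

Answer: 3

Derivation:
Op 1: C0 read [C0 read from I: no other sharers -> C0=E (exclusive)] -> [E,I] [MISS #1: read from I]
Op 2: C1 read [C1 read from I: others=['C0=E'] -> C1=S, others downsized to S] -> [S,S] [MISS #2: read from I]
Op 3: C0 read [C0 read: already in S, no change] -> [S,S] [hit: read from S]
Op 4: C1 read [C1 read: already in S, no change] -> [S,S] [hit: read from S]
Op 5: C0 read [C0 read: already in S, no change] -> [S,S] [hit: read from S]
Op 6: C1 write [C1 write: invalidate ['C0=S'] -> C1=M] -> [I,M] [MISS #3: write from S]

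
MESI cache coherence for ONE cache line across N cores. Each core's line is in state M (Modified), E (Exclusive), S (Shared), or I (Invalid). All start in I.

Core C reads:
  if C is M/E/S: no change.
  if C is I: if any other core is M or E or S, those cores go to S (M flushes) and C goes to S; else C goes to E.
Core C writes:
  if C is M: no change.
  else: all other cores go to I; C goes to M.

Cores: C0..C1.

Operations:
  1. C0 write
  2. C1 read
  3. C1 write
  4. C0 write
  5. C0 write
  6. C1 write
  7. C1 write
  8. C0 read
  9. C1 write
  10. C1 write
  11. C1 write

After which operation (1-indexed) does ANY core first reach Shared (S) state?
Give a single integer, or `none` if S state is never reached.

Answer: 2

Derivation:
Op 1: C0 write [C0 write: invalidate none -> C0=M] -> [M,I]
Op 2: C1 read [C1 read from I: others=['C0=M'] -> C1=S, others downsized to S] -> [S,S]
  -> First S state at op 2; remaining ops need not be traced.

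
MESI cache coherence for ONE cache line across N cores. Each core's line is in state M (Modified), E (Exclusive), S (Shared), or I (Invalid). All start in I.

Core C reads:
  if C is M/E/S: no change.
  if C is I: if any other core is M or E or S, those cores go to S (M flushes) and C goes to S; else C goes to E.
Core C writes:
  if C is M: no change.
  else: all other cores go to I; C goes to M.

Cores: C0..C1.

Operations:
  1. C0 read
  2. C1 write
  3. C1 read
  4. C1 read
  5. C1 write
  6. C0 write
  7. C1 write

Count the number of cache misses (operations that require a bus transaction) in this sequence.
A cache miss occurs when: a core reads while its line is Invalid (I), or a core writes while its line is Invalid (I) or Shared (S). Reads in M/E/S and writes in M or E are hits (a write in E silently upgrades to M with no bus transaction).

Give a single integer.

Answer: 4

Derivation:
Op 1: C0 read [C0 read from I: no other sharers -> C0=E (exclusive)] -> [E,I] [MISS #1: read from I]
Op 2: C1 write [C1 write: invalidate ['C0=E'] -> C1=M] -> [I,M] [MISS #2: write from I]
Op 3: C1 read [C1 read: already in M, no change] -> [I,M] [hit: read from M]
Op 4: C1 read [C1 read: already in M, no change] -> [I,M] [hit: read from M]
Op 5: C1 write [C1 write: already M (modified), no change] -> [I,M] [hit: write from M]
Op 6: C0 write [C0 write: invalidate ['C1=M'] -> C0=M] -> [M,I] [MISS #3: write from I]
Op 7: C1 write [C1 write: invalidate ['C0=M'] -> C1=M] -> [I,M] [MISS #4: write from I]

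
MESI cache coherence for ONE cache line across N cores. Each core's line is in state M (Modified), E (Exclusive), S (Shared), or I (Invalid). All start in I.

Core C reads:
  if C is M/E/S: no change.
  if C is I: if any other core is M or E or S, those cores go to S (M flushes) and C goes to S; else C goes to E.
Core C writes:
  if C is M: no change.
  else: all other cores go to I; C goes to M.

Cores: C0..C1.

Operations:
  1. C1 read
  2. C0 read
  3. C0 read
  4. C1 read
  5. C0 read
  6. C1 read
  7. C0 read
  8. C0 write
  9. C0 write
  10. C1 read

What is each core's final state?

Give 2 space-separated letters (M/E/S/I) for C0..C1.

Op 1: C1 read [C1 read from I: no other sharers -> C1=E (exclusive)] -> [I,E]
Op 2: C0 read [C0 read from I: others=['C1=E'] -> C0=S, others downsized to S] -> [S,S]
Op 3: C0 read [C0 read: already in S, no change] -> [S,S]
Op 4: C1 read [C1 read: already in S, no change] -> [S,S]
Op 5: C0 read [C0 read: already in S, no change] -> [S,S]
Op 6: C1 read [C1 read: already in S, no change] -> [S,S]
Op 7: C0 read [C0 read: already in S, no change] -> [S,S]
Op 8: C0 write [C0 write: invalidate ['C1=S'] -> C0=M] -> [M,I]
Op 9: C0 write [C0 write: already M (modified), no change] -> [M,I]
Op 10: C1 read [C1 read from I: others=['C0=M'] -> C1=S, others downsized to S] -> [S,S]

Answer: S S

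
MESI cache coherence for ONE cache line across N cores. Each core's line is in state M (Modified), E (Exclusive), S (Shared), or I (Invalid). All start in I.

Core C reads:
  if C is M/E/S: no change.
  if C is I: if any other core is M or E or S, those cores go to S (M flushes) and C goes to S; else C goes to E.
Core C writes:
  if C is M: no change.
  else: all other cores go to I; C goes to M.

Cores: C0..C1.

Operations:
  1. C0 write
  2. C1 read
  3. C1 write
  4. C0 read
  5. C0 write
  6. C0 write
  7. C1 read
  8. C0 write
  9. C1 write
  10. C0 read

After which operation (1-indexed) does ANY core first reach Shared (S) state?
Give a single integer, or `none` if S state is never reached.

Op 1: C0 write [C0 write: invalidate none -> C0=M] -> [M,I]
Op 2: C1 read [C1 read from I: others=['C0=M'] -> C1=S, others downsized to S] -> [S,S]
  -> First S state at op 2; remaining ops need not be traced.

Answer: 2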